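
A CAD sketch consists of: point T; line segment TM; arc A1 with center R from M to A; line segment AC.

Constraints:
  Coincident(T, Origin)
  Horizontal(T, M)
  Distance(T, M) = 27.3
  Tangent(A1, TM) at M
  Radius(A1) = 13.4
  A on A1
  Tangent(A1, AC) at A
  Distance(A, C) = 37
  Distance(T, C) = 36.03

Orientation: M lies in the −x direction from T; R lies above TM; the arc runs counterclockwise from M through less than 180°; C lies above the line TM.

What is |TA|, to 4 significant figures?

17.34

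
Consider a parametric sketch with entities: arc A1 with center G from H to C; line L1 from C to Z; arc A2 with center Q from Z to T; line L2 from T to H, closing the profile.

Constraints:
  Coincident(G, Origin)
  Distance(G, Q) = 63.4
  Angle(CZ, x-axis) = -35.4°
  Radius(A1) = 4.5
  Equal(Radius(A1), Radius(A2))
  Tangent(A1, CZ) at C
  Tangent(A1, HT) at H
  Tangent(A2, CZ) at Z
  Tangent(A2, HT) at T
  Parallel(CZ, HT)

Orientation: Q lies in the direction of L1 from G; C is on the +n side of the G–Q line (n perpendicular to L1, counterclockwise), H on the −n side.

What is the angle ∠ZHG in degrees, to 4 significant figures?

81.92°

The slot axis is L1's direction at -35.4°, so u = (cos -35.4°, sin -35.4°) = (0.8151, -0.5793) and n = (−sin -35.4°, cos -35.4°) = (0.5793, 0.8151). G is at the origin and Q lies 63.4 along u from G, so Q = 63.4·u = (51.68, -36.73). Tangency of A1 to both parallel lines with radius 4.5 puts C and H at G ± 4.5·n: C = (2.607, 3.668), H = (-2.607, -3.668). Equal radii place Z and T the same way about Q: Z = Q + 4.5·n = (54.29, -33.06), T = Q − 4.5·n = (49.07, -40.39). Then cos ∠ZHG = HZ·HG / (|HZ||HG|), giving 81.92°.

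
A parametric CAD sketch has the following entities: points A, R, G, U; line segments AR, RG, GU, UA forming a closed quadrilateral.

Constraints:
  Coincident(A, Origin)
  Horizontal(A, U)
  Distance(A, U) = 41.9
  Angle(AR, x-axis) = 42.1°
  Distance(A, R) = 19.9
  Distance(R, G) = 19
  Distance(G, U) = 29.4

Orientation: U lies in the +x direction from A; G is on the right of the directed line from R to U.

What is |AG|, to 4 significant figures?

14.18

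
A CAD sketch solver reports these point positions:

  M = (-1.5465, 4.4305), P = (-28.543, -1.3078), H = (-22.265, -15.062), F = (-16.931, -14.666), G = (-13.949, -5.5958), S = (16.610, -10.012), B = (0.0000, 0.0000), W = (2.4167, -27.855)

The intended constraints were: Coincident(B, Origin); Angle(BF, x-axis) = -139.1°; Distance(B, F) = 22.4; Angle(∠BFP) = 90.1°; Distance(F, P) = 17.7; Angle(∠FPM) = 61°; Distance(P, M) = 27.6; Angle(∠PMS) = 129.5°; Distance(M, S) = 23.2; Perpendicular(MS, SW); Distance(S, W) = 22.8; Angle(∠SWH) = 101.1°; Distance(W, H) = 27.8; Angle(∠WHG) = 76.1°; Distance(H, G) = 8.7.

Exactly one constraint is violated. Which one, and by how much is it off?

Distance(H, G) = 8.7 — off by 3.90.

B = (0.00, 0.00) ✓; BF at -139.1° ✓; |BF| = 22.40 ✓; ∠BFP = 90.10° ✓; |FP| = 17.70 ✓; ∠FPM = 61.00° ✓; |PM| = 27.60 ✓; ∠PMS = 129.5° ✓; |MS| = 23.20 ✓; ∠(MS, SW) = 90.00° ✓; |SW| = 22.80 ✓; ∠SWH = 101.1° ✓; |WH| = 27.80 ✓; ∠WHG = 76.10° ✓; |HG| = 12.60 ✗.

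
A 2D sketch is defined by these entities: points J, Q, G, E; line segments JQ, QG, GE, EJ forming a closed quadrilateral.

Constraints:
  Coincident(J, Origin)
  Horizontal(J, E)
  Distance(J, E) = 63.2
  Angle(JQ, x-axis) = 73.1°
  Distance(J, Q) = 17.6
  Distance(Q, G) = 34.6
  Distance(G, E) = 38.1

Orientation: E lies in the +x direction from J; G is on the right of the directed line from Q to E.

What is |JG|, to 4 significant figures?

28.47

Checks: |QG| = 34.60 ✓; |GE| = 38.10 ✓.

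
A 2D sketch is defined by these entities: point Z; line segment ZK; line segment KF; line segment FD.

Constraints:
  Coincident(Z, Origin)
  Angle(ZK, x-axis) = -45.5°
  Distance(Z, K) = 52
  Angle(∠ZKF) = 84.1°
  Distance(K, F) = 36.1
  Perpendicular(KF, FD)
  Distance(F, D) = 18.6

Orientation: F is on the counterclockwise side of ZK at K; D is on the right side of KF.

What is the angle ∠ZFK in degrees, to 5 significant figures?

59.265°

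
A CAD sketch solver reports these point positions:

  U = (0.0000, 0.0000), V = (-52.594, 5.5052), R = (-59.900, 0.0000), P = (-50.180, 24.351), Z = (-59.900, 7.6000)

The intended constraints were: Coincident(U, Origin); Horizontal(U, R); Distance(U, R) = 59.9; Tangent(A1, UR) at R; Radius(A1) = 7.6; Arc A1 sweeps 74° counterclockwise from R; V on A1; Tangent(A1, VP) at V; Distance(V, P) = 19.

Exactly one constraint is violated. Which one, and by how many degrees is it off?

Tangent(A1, VP) at V — off by 8.70°.

U = (0.00, 0.00) ✓; U.y = 0.00, R.y = 0.00 ✓; |UR| = 59.90 ✓; ∠(ZR, RU) = 90.00° ✓; |ZR| = 7.600 ✓; bearing(Z→V) − bearing(Z→R) = 74.00° ✓; |ZV| = 7.600 ✓; ∠(ZV, VP) = 81.30° ✗; |VP| = 19.00 ✓.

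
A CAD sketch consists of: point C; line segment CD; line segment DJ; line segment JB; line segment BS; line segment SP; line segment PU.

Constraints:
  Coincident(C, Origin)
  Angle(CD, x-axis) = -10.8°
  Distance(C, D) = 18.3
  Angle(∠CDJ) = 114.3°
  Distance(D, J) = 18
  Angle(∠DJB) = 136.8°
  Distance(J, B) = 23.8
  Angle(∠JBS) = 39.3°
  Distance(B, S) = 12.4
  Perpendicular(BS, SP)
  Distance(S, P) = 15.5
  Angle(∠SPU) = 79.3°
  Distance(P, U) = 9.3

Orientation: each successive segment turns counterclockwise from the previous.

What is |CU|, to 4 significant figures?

43.03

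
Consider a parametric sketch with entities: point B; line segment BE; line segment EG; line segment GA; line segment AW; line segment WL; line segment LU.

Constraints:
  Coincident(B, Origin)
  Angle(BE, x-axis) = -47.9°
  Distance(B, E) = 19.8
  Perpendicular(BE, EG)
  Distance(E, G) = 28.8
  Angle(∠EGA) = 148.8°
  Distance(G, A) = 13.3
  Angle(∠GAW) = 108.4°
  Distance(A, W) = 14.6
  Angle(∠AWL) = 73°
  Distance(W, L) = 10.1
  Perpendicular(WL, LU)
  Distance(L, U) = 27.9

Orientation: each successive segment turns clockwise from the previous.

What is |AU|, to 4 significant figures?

15.11

B is at the origin; BE runs at -47.9° with length 19.8, so E = (13.27, -14.69). BE is perpendicular to EG, so EG runs at -137.9°; with |EG| = 28.8, G = (-8.094, -34.00). ∠EGA = 148.8° gives GA at -169.1° from the x-axis; with |GA| = 13.3, A = (-21.15, -36.51). ∠GAW = 108.4° gives AW at 119.3° from the x-axis; with |AW| = 14.6, W = (-28.30, -23.78). ∠AWL = 73.0° gives WL at 12.30° from the x-axis; with |WL| = 10.1, L = (-18.43, -21.63). WL is perpendicular to LU, so LU runs at -77.70°; with |LU| = 27.9, U = (-12.49, -48.89). Then |AU| = |U − A| = 15.11.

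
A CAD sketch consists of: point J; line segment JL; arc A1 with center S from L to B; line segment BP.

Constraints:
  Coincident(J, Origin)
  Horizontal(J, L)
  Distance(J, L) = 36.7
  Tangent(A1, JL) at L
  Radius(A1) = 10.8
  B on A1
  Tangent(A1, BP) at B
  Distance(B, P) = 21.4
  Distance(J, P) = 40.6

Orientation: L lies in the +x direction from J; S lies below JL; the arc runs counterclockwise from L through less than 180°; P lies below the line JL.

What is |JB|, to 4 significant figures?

27.93

Checks: |SB| = 10.80 ✓; ∠(SB, BP) = 90.00° ✓; |BP| = 21.40 ✓; |JP| = 40.60 ✓.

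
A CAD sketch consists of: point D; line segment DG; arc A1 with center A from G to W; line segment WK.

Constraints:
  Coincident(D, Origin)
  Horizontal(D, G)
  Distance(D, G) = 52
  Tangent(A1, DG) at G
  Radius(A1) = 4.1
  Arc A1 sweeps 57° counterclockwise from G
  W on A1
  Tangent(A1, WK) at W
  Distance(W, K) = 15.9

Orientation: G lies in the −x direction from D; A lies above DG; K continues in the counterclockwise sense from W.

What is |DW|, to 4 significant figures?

48.60

D is at the origin; DG is horizontal with |DG| = 52.0 and G on the −x side, so G = (-52.00, 0.000). A1 meets DG tangentially, so AG is at right angles to DG, so A = G + (0, 4.1) = (-52.00, 4.100). On A1, G sits at bearing -90° from A; a 57° counterclockwise sweep puts W at bearing -33°, so W = A + 4.1·(cos -33°, sin -33°) = (-48.56, 1.867). Then |DW| = |W − D| = 48.60.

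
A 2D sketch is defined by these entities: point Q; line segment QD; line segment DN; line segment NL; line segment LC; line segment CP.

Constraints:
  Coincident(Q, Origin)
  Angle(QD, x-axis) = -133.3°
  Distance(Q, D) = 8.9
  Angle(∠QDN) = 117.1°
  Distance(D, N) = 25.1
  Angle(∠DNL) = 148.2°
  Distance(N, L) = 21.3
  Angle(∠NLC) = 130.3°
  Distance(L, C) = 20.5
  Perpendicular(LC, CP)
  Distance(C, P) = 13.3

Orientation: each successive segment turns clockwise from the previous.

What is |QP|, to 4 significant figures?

45.07

∠NLC = 130.3° gives LC at 82.30° from the x-axis; with |LC| = 20.5, C = (-41.71, 36.67). LC is perpendicular to CP, so CP runs at -7.700°; with |CP| = 13.3, P = (-28.53, 34.89). Then |QP| = |P − Q| = 45.07.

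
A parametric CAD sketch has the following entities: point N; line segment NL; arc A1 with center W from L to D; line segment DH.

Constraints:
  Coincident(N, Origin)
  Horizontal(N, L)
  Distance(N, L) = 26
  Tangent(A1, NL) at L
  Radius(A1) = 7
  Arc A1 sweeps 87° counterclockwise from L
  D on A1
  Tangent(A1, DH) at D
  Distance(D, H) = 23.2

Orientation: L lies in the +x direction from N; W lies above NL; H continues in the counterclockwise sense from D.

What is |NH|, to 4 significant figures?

45.37

N is at the origin; N and L share the same y with |NL| = 26.0 and L on the +x side, so L = (26.00, 0.000). The tangent condition forces WL to be normal to NL, so W = L + (0, 7) = (26.00, 7.000). On A1, L sits at bearing -90° from W; an 87° counterclockwise sweep puts D at bearing -3°, so D = W + 7.0·(cos -3°, sin -3°) = (32.99, 6.634). A1 meets DH tangentially, so WD is at right angles to DH, so DH runs along (−sin -3°, cos -3°); with |DH| = 23.2, H = (34.20, 29.80). Then |NH| = |H − N| = 45.37.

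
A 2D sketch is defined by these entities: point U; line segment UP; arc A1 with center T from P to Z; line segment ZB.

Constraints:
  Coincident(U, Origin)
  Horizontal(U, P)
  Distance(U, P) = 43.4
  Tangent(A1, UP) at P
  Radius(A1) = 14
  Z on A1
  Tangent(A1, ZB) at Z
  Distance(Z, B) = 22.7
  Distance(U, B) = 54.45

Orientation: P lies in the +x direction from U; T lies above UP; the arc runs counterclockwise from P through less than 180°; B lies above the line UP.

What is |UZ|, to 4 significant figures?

58.37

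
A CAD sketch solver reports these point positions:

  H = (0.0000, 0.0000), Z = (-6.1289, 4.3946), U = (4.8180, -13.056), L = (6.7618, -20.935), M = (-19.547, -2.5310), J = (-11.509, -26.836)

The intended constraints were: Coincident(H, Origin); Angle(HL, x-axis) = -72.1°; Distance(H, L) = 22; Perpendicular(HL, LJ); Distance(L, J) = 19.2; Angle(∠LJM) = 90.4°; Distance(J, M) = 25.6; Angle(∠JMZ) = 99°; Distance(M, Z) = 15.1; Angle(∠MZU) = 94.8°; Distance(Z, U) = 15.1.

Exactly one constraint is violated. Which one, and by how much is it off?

Distance(Z, U) = 15.1 — off by 5.50.

H = (0.00, 0.00) ✓; HL at -72.10° ✓; |HL| = 22.00 ✓; ∠(HL, LJ) = 90.00° ✓; |LJ| = 19.20 ✓; ∠LJM = 90.40° ✓; |JM| = 25.60 ✓; ∠JMZ = 99.00° ✓; |MZ| = 15.10 ✓; ∠MZU = 94.80° ✓; |ZU| = 20.60 ✗.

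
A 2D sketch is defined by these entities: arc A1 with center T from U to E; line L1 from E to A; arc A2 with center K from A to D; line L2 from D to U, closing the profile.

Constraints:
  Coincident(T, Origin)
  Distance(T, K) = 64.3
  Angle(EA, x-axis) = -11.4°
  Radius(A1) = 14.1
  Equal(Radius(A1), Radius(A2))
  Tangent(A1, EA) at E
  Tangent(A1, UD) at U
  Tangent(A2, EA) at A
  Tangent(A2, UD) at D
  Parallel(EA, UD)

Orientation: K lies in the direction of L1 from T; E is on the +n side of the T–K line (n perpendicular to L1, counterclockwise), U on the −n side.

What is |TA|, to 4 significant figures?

65.83

The slot axis is L1's direction at -11.4°, so u = (cos -11.4°, sin -11.4°) = (0.9803, -0.1977) and n = (−sin -11.4°, cos -11.4°) = (0.1977, 0.9803). T is at the origin and K lies 64.3 along u from T, so K = 64.3·u = (63.03, -12.71). Tangency of A1 to both parallel lines with radius 14.1 puts E and U at T ± 14.1·n: E = (2.787, 13.82), U = (-2.787, -13.82). Equal radii place A and D the same way about K: A = K + 14.1·n = (65.82, 1.112), D = K − 14.1·n = (60.24, -26.53). Then |TA| = |A − T| = 65.83.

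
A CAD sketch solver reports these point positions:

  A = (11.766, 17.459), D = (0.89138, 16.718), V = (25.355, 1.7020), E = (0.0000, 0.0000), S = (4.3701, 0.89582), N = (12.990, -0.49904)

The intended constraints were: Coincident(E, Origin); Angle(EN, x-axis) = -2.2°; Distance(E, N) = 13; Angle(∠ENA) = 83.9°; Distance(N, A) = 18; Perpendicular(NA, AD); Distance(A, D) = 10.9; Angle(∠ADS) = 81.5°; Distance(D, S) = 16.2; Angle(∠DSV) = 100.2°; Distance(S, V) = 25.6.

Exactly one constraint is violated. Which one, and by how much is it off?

Distance(S, V) = 25.6 — off by 4.60.

E = (0.00, 0.00) ✓; EN at -2.200° ✓; |EN| = 13.00 ✓; ∠ENA = 83.90° ✓; |NA| = 18.00 ✓; ∠(NA, AD) = 90.00° ✓; |AD| = 10.90 ✓; ∠ADS = 81.50° ✓; |DS| = 16.20 ✓; ∠DSV = 100.2° ✓; |SV| = 21.00 ✗.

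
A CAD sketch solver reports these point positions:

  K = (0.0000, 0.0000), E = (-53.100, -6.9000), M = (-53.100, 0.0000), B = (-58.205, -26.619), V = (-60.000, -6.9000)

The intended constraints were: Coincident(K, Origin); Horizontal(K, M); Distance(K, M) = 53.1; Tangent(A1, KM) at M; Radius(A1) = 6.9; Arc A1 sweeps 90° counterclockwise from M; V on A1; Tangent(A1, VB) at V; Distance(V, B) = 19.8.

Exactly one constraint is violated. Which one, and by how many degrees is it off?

Tangent(A1, VB) at V — off by 5.20°.

K = (0.00, 0.00) ✓; K.y = 0.00, M.y = 0.00 ✓; |KM| = 53.10 ✓; ∠(EM, MK) = 90.00° ✓; |EM| = 6.900 ✓; bearing(E→V) − bearing(E→M) = 90.00° ✓; |EV| = 6.900 ✓; ∠(EV, VB) = 84.80° ✗; |VB| = 19.80 ✓.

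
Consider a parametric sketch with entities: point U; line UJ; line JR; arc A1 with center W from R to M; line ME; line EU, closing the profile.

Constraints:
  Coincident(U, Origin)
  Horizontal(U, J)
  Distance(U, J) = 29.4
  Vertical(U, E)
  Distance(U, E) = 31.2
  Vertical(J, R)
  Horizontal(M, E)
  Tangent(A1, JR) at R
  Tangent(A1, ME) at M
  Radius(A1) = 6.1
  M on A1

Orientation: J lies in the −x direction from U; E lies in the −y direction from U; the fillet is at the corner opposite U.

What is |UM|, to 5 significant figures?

38.940

U is at the origin; U and J share the same y with |UJ| = 29.4 and J on the −x side, so J = (-29.400, 0.0000). UE is vertical with |UE| = 31.2 and E on the −y side, so E = (0.0000, -31.200). The virtual corner opposite U is at (-29.400, -31.200). The tangent condition forces WR to be normal to JR and tangency of A1 to ME means the radius WM is perpendicular to ME, with radius 6.1, so the center W sits 6.1 in from both sides at W = (-23.300, -25.100). That places the tangent points at R = (-29.400, -25.100) on JR and M = (-23.300, -31.200) on ME. Then |UM| = |M − U| = 38.940.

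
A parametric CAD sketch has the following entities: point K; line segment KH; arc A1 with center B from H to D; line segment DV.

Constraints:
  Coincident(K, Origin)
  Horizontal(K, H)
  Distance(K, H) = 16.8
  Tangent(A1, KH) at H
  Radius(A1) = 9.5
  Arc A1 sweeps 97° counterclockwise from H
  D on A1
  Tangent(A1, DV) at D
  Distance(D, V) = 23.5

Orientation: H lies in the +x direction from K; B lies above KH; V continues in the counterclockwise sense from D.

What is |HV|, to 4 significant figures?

34.61

K is at the origin; K and H share the same y with |KH| = 16.8 and H on the +x side, so H = (16.80, 0.000). A1 meets KH tangentially, so BH is at right angles to KH, so B = H + (0, 9.5) = (16.80, 9.500). On A1, H sits at bearing -90° from B; a 97° counterclockwise sweep puts D at bearing 7°, so D = B + 9.5·(cos 7°, sin 7°) = (26.23, 10.66). Since A1 is tangent to DV there, BD ⟂ DV, so DV runs along (−sin 7°, cos 7°); with |DV| = 23.5, V = (23.37, 33.98). Then |HV| = |V − H| = 34.61.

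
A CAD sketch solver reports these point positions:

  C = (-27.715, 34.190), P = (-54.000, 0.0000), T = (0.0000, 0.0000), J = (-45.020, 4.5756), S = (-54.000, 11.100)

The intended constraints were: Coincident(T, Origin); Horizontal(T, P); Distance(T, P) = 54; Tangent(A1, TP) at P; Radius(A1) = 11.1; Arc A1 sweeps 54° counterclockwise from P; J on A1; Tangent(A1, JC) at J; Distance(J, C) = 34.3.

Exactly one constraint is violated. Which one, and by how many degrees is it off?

Tangent(A1, JC) at J — off by 5.70°.

T = (0.00, 0.00) ✓; T.y = 0.00, P.y = 0.00 ✓; |TP| = 54.00 ✓; ∠(SP, PT) = 90.00° ✓; |SP| = 11.10 ✓; bearing(S→J) − bearing(S→P) = 54.00° ✓; |SJ| = 11.10 ✓; ∠(SJ, JC) = 84.30° ✗; |JC| = 34.30 ✓.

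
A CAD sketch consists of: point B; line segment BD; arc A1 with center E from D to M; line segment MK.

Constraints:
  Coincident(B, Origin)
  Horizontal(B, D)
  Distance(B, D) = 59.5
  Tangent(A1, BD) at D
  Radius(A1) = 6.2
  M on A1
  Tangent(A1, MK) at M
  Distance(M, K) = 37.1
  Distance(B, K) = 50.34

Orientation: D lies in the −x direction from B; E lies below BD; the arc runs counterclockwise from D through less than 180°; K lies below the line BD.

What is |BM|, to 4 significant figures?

64.52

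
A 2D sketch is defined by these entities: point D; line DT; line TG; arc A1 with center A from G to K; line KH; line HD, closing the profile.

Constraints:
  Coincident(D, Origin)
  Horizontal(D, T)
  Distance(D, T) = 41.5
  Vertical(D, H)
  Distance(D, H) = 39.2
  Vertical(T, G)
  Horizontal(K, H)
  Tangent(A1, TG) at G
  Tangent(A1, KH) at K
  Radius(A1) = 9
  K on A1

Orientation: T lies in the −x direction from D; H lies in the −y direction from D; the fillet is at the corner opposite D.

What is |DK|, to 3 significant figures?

50.9

D is at the origin; D and T share the same y with |DT| = 41.5 and T on the −x side, so T = (-41.5, 0.00). DH is vertical with |DH| = 39.2 and H on the −y side, so H = (0.00, -39.2). The virtual corner opposite D is at (-41.5, -39.2). Since A1 is tangent to TG there, AG ⟂ TG and since A1 is tangent to KH there, AK ⟂ KH, with radius 9.0, so the center A sits 9.0 in from both sides at A = (-32.5, -30.2). That places the tangent points at G = (-41.5, -30.2) on TG and K = (-32.5, -39.2) on KH. Then |DK| = |K − D| = 50.9.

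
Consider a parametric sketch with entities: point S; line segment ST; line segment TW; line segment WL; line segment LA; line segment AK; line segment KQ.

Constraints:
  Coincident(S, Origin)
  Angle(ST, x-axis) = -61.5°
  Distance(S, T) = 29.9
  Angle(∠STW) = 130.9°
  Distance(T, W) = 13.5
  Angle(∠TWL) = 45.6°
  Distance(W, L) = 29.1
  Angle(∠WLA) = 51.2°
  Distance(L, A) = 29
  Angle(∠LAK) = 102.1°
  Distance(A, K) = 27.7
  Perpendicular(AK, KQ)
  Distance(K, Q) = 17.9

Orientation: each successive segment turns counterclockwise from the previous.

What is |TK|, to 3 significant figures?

23.3

S is at the origin; ST runs at -61.5° with length 29.9, so T = (14.3, -26.3). ∠STW = 130.9° gives TW at -12.4° from the x-axis; with |TW| = 13.5, W = (27.5, -29.2). ∠TWL = 45.6° gives WL at 122° from the x-axis; with |WL| = 29.1, L = (12.0, -4.50). ∠WLA = 51.2° gives LA at -109° from the x-axis; with |LA| = 29.0, A = (2.49, -31.9). ∠LAK = 102.1° gives AK at -31.3° from the x-axis; with |AK| = 27.7, K = (26.2, -46.3). Then |TK| = |K − T| = 23.3.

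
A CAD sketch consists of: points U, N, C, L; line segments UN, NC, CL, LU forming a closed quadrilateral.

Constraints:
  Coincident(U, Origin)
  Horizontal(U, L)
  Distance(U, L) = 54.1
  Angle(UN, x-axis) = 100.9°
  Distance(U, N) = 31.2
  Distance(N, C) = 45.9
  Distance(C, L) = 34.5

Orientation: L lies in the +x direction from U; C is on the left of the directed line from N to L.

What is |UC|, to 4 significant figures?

50.90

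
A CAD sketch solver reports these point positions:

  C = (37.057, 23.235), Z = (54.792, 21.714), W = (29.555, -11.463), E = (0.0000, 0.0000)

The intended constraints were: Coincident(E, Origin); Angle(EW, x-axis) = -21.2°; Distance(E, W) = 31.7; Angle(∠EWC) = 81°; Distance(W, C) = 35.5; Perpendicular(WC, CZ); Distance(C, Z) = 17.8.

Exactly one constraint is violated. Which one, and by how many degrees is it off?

Perpendicular(WC, CZ) — off by 7.30°.

E = (0.00, 0.00) ✓; EW at -21.20° ✓; |EW| = 31.70 ✓; ∠EWC = 81.00° ✓; |WC| = 35.50 ✓; ∠(WC, CZ) = 82.70° ✗; |CZ| = 17.80 ✓.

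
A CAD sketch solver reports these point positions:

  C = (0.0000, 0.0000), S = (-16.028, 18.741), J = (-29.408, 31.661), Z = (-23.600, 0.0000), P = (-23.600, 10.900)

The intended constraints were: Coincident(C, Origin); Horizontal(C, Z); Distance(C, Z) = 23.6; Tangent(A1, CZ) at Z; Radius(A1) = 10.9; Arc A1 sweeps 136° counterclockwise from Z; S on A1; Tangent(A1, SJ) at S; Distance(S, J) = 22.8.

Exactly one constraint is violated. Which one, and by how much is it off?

Distance(S, J) = 22.8 — off by 4.20.

C = (0.00, 0.00) ✓; C.y = 0.00, Z.y = 0.00 ✓; |CZ| = 23.60 ✓; ∠(PZ, ZC) = 90.00° ✓; |PZ| = 10.90 ✓; bearing(P→S) − bearing(P→Z) = 136.0° ✓; |PS| = 10.90 ✓; ∠(PS, SJ) = 90.00° ✓; |SJ| = 18.60 ✗.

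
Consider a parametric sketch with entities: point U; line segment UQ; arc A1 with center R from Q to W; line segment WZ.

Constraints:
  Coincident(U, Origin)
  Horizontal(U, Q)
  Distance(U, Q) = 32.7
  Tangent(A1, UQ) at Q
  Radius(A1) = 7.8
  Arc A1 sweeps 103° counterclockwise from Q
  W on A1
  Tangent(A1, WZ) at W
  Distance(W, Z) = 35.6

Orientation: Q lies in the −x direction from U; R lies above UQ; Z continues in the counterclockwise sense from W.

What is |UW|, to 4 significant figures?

26.86

U is at the origin; U and Q share the same y with |UQ| = 32.7 and Q on the −x side, so Q = (-32.70, 0.000). Since A1 is tangent to UQ there, RQ ⟂ UQ, so R = Q + (0, 7.8) = (-32.70, 7.800). On A1, Q sits at bearing -90° from R; a 103° counterclockwise sweep puts W at bearing 13°, so W = R + 7.8·(cos 13°, sin 13°) = (-25.10, 9.555). Then |UW| = |W − U| = 26.86.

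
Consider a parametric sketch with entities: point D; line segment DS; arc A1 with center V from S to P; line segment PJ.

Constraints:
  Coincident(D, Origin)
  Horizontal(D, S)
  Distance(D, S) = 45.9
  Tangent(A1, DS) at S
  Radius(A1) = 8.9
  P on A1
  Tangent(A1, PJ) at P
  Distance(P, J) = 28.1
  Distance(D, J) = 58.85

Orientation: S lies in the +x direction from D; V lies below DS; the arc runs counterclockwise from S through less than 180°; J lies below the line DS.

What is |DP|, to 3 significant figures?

39.0

D is at the origin; D and S share the same y with |DS| = 45.9 and S on the +x side, so S = (45.9, 0.00). Tangency of A1 to DS means the radius VS is perpendicular to DS, so V = S + (0, -8.9) = (45.9, -8.90). Since VP ⟂ PJ (tangency), |VJ| = √(8.9² + 28.1²) = 29.5 regardless of where P sits on A1. So J lies on both circle(D, 58.85) and circle(V, 29.5); the below-DS intersection is J = (44.6, -38.3). P is the foot of the tangent from J: P = (37.3, -11.2).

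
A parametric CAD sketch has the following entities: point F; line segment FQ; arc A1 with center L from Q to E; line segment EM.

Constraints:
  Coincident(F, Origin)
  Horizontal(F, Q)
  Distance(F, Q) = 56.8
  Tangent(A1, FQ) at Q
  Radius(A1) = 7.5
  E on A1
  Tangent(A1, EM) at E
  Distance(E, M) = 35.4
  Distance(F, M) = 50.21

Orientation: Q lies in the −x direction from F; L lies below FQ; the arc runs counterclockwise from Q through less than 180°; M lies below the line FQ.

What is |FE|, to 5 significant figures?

63.073

F is at the origin; FQ is horizontal with |FQ| = 56.8 and Q on the −x side, so Q = (-56.800, 0.0000). Since A1 is tangent to FQ there, LQ ⟂ FQ, so L = Q + (0, -7.5) = (-56.800, -7.5000). Since LE ⟂ EM (tangency), |LM| = √(7.5² + 35.4²) = 36.186 regardless of where E sits on A1. So M lies on both circle(F, 50.21) and circle(L, 36.186); the below-FQ intersection is M = (-34.779, -36.214). E is the foot of the tangent from M: E = (-61.676, -13.199).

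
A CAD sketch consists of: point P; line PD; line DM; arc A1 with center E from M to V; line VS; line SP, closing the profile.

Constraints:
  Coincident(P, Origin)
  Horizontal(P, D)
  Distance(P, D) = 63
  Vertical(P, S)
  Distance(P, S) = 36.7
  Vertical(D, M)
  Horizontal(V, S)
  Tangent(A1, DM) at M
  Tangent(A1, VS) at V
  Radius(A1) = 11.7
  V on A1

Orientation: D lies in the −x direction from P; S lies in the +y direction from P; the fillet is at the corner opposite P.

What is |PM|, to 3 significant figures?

67.8

P is at the origin; PD is horizontal with |PD| = 63.0 and D on the −x side, so D = (-63.0, 0.00). PS is vertical with |PS| = 36.7 and S on the +y side, so S = (0.00, 36.7). The virtual corner opposite P is at (-63.0, 36.7). The tangent condition forces EM to be normal to DM and since A1 is tangent to VS there, EV ⟂ VS, with radius 11.7, so the center E sits 11.7 in from both sides at E = (-51.3, 25.0). That places the tangent points at M = (-63.0, 25.0) on DM and V = (-51.3, 36.7) on VS. Then |PM| = |M − P| = 67.8.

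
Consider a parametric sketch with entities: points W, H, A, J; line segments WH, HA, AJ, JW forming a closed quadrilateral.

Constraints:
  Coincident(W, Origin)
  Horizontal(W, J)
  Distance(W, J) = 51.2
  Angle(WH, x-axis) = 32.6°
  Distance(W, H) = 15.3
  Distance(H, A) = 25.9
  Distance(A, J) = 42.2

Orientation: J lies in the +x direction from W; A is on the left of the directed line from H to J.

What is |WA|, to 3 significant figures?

39.6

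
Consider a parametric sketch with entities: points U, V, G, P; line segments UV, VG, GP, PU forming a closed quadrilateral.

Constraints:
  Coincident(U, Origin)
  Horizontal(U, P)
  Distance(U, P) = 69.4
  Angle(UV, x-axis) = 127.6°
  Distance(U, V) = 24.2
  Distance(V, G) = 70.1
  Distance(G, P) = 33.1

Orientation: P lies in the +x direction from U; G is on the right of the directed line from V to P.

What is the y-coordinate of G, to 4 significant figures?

-20.24

Checks: |VG| = 70.10 ✓; |GP| = 33.10 ✓.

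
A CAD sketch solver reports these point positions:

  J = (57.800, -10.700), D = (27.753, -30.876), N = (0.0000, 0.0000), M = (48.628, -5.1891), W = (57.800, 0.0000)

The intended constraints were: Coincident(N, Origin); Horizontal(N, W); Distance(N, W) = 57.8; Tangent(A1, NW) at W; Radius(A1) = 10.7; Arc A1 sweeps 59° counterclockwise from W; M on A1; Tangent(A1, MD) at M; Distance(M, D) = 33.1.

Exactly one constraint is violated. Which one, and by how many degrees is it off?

Tangent(A1, MD) at M — off by 8.10°.

N = (0.00, 0.00) ✓; N.y = 0.00, W.y = 0.00 ✓; |NW| = 57.80 ✓; ∠(JW, WN) = 90.00° ✓; |JW| = 10.70 ✓; bearing(J→M) − bearing(J→W) = 59.00° ✓; |JM| = 10.70 ✓; ∠(JM, MD) = 98.10° ✗; |MD| = 33.10 ✓.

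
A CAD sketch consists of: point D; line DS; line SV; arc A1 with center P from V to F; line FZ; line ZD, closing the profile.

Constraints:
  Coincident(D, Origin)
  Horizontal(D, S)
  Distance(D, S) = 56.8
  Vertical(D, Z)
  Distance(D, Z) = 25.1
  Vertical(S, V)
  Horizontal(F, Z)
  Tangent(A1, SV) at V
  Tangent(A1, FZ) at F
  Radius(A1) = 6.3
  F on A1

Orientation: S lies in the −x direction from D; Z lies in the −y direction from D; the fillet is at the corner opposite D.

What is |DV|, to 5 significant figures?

59.830

The virtual corner opposite D is at (-56.800, -25.100). A1 meets SV tangentially, so PV is at right angles to SV and the tangent condition forces PF to be normal to FZ, with radius 6.3, so the center P sits 6.3 in from both sides at P = (-50.500, -18.800). That places the tangent points at V = (-56.800, -18.800) on SV and F = (-50.500, -25.100) on FZ. Then |DV| = |V − D| = 59.830.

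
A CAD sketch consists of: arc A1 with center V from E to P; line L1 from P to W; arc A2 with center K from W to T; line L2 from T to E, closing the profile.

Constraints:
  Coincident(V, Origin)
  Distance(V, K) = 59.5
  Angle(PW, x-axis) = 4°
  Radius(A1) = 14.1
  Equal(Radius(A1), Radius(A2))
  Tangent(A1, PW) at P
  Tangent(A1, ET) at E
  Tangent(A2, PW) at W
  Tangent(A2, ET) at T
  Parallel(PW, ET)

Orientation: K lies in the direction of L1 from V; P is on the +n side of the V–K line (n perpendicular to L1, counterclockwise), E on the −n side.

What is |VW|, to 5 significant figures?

61.148

Tangency of A1 to both parallel lines with radius 14.1 puts P and E at V ± 14.1·n: P = (-0.98357, 14.066), E = (0.98357, -14.066). Equal radii place W and T the same way about K: W = K + 14.1·n = (58.371, 18.216), T = K − 14.1·n = (60.339, -9.9151). Then |VW| = |W − V| = 61.148.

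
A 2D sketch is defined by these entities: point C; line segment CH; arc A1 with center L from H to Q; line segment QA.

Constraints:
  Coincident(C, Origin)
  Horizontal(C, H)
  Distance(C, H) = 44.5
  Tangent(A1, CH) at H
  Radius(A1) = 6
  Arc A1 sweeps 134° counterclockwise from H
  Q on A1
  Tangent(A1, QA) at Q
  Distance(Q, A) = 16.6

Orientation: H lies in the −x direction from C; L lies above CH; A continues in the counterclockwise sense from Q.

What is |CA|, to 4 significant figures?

56.24

C is at the origin; CH is horizontal with |CH| = 44.5 and H on the −x side, so H = (-44.50, 0.000). The tangent condition forces LH to be normal to CH, so L = H + (0, 6) = (-44.50, 6.000). On A1, H sits at bearing -90° from L; a 134° counterclockwise sweep puts Q at bearing 44°, so Q = L + 6.0·(cos 44°, sin 44°) = (-40.18, 10.17). A1 meets QA tangentially, so LQ is at right angles to QA, so QA runs along (−sin 44°, cos 44°); with |QA| = 16.6, A = (-51.72, 22.11). Then |CA| = |A − C| = 56.24.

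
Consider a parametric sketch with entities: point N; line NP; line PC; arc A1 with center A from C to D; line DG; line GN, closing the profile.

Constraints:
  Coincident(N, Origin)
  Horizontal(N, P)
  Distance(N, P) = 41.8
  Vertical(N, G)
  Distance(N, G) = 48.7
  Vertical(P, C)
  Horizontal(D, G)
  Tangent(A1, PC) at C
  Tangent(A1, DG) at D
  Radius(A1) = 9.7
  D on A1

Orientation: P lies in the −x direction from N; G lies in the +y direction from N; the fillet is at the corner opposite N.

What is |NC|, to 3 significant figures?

57.2

The virtual corner opposite N is at (-41.8, 48.7). The tangent condition forces AC to be normal to PC and A1 meets DG tangentially, so AD is at right angles to DG, with radius 9.7, so the center A sits 9.7 in from both sides at A = (-32.1, 39.0). That places the tangent points at C = (-41.8, 39.0) on PC and D = (-32.1, 48.7) on DG. Then |NC| = |C − N| = 57.2.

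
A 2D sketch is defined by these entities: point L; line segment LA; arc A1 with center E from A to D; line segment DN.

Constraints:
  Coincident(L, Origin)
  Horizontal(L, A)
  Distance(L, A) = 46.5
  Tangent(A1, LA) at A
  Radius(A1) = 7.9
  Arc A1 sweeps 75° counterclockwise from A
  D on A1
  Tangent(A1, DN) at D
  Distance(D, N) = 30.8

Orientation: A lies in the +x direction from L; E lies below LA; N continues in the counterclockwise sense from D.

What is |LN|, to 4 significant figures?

47.14

L is at the origin; LA is horizontal with |LA| = 46.5 and A on the +x side, so A = (46.50, 0.000). Since A1 is tangent to LA there, EA ⟂ LA, so E = A + (0, -7.9) = (46.50, -7.900). On A1, A sits at bearing 90° from E; a 75° counterclockwise sweep puts D at bearing 165°, so D = E + 7.9·(cos 165°, sin 165°) = (38.87, -5.855). The tangent condition forces ED to be normal to DN, so DN runs along (−sin 165°, cos 165°); with |DN| = 30.8, N = (30.90, -35.61). Then |LN| = |N − L| = 47.14.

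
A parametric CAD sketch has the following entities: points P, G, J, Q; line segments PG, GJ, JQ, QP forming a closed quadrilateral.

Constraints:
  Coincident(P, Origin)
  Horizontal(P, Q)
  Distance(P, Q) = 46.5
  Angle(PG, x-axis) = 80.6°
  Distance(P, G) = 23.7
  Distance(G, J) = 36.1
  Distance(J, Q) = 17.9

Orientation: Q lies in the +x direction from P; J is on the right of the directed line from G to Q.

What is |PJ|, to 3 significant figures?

28.9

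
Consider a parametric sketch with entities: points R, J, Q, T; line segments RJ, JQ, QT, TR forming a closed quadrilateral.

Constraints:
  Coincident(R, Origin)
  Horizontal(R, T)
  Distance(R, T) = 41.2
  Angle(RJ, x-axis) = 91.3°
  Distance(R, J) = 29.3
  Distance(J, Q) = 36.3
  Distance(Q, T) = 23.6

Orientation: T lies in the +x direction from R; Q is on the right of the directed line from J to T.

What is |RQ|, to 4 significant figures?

17.80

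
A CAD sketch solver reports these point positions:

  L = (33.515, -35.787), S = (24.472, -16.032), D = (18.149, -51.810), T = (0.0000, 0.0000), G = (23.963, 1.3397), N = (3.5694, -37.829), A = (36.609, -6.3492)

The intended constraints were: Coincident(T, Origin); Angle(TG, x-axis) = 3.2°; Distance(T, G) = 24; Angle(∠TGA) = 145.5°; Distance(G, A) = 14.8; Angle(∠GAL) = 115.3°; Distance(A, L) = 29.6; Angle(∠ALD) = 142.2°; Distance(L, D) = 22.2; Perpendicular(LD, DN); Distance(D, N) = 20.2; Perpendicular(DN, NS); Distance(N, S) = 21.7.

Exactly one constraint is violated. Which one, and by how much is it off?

Distance(N, S) = 21.7 — off by 8.50.

T = (0.00, 0.00) ✓; TG at 3.200° ✓; |TG| = 24.00 ✓; ∠TGA = 145.5° ✓; |GA| = 14.80 ✓; ∠GAL = 115.3° ✓; |AL| = 29.60 ✓; ∠ALD = 142.2° ✓; |LD| = 22.20 ✓; ∠(LD, DN) = 90.00° ✓; |DN| = 20.20 ✓; ∠(DN, NS) = 90.00° ✓; |NS| = 30.20 ✗.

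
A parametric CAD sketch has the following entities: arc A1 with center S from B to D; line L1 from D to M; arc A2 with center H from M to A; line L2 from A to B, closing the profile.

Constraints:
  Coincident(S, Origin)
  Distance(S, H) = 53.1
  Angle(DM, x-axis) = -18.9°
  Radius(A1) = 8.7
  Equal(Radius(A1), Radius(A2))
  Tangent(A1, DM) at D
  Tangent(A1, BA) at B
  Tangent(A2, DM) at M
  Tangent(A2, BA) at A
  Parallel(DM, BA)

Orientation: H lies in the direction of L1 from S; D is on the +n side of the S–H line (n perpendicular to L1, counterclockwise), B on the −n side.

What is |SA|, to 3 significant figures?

53.8

Tangency of A1 to both parallel lines with radius 8.7 puts D and B at S ± 8.7·n: D = (2.82, 8.23), B = (-2.82, -8.23). Equal radii place M and A the same way about H: M = H + 8.7·n = (53.1, -8.97), A = H − 8.7·n = (47.4, -25.4). Then |SA| = |A − S| = 53.8.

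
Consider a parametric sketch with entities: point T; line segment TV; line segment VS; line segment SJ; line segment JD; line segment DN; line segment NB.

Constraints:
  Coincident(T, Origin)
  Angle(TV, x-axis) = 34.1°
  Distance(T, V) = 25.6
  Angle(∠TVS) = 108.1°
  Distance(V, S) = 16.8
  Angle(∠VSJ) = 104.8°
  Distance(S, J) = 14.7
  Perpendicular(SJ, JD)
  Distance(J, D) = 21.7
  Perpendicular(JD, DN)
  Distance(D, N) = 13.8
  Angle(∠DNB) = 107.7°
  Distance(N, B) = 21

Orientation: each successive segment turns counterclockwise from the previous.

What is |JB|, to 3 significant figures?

20.3

JD ⟂ DN, so DN runs at 1.20°; with |DN| = 13.8, N = (16.1, 8.79). ∠DNB = 107.7° gives NB at 73.5° from the x-axis; with |NB| = 21.0, B = (22.1, 28.9). Then |JB| = |B − J| = 20.3.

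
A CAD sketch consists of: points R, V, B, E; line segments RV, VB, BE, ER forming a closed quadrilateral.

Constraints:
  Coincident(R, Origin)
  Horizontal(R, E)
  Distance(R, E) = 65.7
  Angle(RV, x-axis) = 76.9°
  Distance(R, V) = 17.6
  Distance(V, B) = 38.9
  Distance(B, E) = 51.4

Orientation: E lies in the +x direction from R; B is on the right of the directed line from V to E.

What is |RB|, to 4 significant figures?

26.28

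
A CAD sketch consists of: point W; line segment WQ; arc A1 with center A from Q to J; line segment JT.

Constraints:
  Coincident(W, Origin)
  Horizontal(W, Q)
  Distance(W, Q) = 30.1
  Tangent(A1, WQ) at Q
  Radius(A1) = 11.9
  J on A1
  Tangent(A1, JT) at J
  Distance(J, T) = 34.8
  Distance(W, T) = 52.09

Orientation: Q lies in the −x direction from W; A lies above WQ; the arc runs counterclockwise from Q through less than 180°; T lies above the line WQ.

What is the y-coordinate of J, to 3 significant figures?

12.9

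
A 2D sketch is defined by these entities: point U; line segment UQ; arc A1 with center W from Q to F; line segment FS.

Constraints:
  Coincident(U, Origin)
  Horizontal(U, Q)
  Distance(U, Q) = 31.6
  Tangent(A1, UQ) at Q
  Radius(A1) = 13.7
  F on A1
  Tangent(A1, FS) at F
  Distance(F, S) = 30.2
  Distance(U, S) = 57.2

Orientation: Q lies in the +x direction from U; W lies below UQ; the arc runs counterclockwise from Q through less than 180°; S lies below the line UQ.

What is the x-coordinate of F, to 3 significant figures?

19.3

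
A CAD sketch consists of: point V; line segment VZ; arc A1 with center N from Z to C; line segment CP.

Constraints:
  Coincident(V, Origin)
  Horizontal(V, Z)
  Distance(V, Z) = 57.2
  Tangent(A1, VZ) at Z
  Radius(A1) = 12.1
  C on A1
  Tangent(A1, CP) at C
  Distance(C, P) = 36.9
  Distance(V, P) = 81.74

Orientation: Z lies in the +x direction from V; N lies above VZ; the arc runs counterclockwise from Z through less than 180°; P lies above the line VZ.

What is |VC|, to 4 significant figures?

70.53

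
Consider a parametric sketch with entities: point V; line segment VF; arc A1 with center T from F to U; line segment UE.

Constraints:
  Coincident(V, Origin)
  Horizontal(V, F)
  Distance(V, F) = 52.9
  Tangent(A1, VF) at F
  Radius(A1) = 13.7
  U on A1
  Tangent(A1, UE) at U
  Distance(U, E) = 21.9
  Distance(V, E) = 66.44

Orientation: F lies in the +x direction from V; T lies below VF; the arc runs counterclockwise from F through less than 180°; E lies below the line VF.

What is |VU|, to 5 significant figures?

46.534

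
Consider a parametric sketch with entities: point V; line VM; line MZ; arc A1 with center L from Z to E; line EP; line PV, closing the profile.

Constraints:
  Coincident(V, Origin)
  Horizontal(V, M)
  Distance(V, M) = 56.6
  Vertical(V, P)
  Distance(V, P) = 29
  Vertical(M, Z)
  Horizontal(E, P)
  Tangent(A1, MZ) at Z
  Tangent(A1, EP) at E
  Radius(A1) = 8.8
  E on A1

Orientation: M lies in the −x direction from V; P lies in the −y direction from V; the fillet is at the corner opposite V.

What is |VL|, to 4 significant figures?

51.89

V is at the origin; V and M share the same y with |VM| = 56.6 and M on the −x side, so M = (-56.60, 0.000). V and P share the same x with |VP| = 29.0 and P on the −y side, so P = (0.000, -29.00). The virtual corner opposite V is at (-56.60, -29.00). Tangency of A1 to MZ means the radius LZ is perpendicular to MZ and since A1 is tangent to EP there, LE ⟂ EP, with radius 8.8, so the center L sits 8.8 in from both sides at L = (-47.80, -20.20). Then |VL| = |L − V| = 51.89.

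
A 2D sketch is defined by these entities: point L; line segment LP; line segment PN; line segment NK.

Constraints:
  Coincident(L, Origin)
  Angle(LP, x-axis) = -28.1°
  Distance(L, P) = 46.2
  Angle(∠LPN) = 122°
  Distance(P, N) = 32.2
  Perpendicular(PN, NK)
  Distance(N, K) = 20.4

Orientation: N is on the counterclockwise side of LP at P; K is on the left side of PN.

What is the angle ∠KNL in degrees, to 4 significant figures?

55.35°

L is at the origin; LP runs at -28.1° with length 46.2, so P = 46.2·(cos -28.1°, sin -28.1°) = (40.75, -21.76). ∠LPN = 122.0°, so PN runs at -28.1° + (180° − 122.0°) = 29.90° from the x-axis; with |PN| = 32.2, N = P + 32.2·(cos 29.90°, sin 29.90°) = (68.67, -5.709). PN is perpendicular to NK; with |NK| = 20.4 on the left of PN, K = N + 20.4·(-0.4985, 0.8669) = (58.50, 11.98). Then cos ∠KNL = NK·NL / (|NK||NL|), giving 55.35°.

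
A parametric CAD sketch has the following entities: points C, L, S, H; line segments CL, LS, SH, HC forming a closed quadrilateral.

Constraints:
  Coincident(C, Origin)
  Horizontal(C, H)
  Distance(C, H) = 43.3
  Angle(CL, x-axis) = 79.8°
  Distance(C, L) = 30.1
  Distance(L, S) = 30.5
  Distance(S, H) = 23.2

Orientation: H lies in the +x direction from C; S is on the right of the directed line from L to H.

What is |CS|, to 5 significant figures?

20.530

C is at the origin; CH is horizontal with |CH| = 43.3 and H in +x, so H = (43.3, 0). CL runs at 79.8° with |CL| = 30.1, so L = (5.3303, 29.624). S is determined by |LS| = 30.5 and |SH| = 23.2 together: it lies at the intersection of circle(L, 30.5) and circle(H, 23.2). With |LH| = 48.159, the foot of the radical line on LH is 28.150 from L and the perpendicular offset is √(30.5² − 28.150²) = 11.741. Taking the right-of-LH solution: S = (20.302, 3.0516).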